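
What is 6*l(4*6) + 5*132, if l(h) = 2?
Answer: 672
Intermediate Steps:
6*l(4*6) + 5*132 = 6*2 + 5*132 = 12 + 660 = 672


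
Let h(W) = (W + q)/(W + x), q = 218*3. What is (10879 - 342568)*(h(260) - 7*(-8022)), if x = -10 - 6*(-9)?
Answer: -2831252525985/152 ≈ -1.8627e+10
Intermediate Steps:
q = 654
x = 44 (x = -10 + 54 = 44)
h(W) = (654 + W)/(44 + W) (h(W) = (W + 654)/(W + 44) = (654 + W)/(44 + W))
(10879 - 342568)*(h(260) - 7*(-8022)) = (10879 - 342568)*((654 + 260)/(44 + 260) - 7*(-8022)) = -331689*(914/304 + 56154) = -331689*((1/304)*914 + 56154) = -331689*(457/152 + 56154) = -331689*8535865/152 = -2831252525985/152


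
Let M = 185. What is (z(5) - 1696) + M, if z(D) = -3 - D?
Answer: -1519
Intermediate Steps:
(z(5) - 1696) + M = ((-3 - 1*5) - 1696) + 185 = ((-3 - 5) - 1696) + 185 = (-8 - 1696) + 185 = -1704 + 185 = -1519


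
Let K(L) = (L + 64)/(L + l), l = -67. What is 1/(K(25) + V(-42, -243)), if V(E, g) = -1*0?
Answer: -42/89 ≈ -0.47191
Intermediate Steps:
V(E, g) = 0
K(L) = (64 + L)/(-67 + L) (K(L) = (L + 64)/(L - 67) = (64 + L)/(-67 + L))
1/(K(25) + V(-42, -243)) = 1/((64 + 25)/(-67 + 25) + 0) = 1/(89/(-42) + 0) = 1/(-1/42*89 + 0) = 1/(-89/42 + 0) = 1/(-89/42) = -42/89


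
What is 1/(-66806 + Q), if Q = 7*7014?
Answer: -1/17708 ≈ -5.6472e-5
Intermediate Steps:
Q = 49098
1/(-66806 + Q) = 1/(-66806 + 49098) = 1/(-17708) = -1/17708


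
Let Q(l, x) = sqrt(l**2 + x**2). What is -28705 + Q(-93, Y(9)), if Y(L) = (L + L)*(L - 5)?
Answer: -28705 + 3*sqrt(1537) ≈ -28587.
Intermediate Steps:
Y(L) = 2*L*(-5 + L) (Y(L) = (2*L)*(-5 + L) = 2*L*(-5 + L))
-28705 + Q(-93, Y(9)) = -28705 + sqrt((-93)**2 + (2*9*(-5 + 9))**2) = -28705 + sqrt(8649 + (2*9*4)**2) = -28705 + sqrt(8649 + 72**2) = -28705 + sqrt(8649 + 5184) = -28705 + sqrt(13833) = -28705 + 3*sqrt(1537)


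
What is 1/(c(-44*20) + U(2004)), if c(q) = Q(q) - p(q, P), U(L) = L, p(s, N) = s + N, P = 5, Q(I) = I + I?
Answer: 1/1119 ≈ 0.00089366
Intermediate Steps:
Q(I) = 2*I
p(s, N) = N + s
c(q) = -5 + q (c(q) = 2*q - (5 + q) = 2*q + (-5 - q) = -5 + q)
1/(c(-44*20) + U(2004)) = 1/((-5 - 44*20) + 2004) = 1/((-5 - 880) + 2004) = 1/(-885 + 2004) = 1/1119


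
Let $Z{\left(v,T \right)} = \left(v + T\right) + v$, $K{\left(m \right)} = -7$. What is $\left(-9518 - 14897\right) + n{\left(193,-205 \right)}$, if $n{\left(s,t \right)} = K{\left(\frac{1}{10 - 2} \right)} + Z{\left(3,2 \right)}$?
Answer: $-24414$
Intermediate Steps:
$Z{\left(v,T \right)} = T + 2 v$ ($Z{\left(v,T \right)} = \left(T + v\right) + v = T + 2 v$)
$n{\left(s,t \right)} = 1$ ($n{\left(s,t \right)} = -7 + \left(2 + 2 \cdot 3\right) = -7 + \left(2 + 6\right) = -7 + 8 = 1$)
$\left(-9518 - 14897\right) + n{\left(193,-205 \right)} = \left(-9518 - 14897\right) + 1 = -24415 + 1 = -24414$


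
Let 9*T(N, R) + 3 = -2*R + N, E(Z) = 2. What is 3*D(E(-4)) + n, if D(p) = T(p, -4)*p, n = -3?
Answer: 5/3 ≈ 1.6667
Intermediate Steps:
T(N, R) = -⅓ - 2*R/9 + N/9 (T(N, R) = -⅓ + (-2*R + N)/9 = -⅓ + (N - 2*R)/9 = -⅓ + (-2*R/9 + N/9) = -⅓ - 2*R/9 + N/9)
D(p) = p*(5/9 + p/9) (D(p) = (-⅓ - 2/9*(-4) + p/9)*p = (-⅓ + 8/9 + p/9)*p = (5/9 + p/9)*p = p*(5/9 + p/9))
3*D(E(-4)) + n = 3*((⅑)*2*(5 + 2)) - 3 = 3*((⅑)*2*7) - 3 = 3*(14/9) - 3 = 14/3 - 3 = 5/3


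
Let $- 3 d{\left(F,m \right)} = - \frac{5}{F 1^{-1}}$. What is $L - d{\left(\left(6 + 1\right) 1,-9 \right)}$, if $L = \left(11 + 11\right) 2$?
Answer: $\frac{919}{21} \approx 43.762$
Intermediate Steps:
$d{\left(F,m \right)} = \frac{5}{3 F}$ ($d{\left(F,m \right)} = - \frac{\left(-5\right) \frac{1}{F 1^{-1}}}{3} = - \frac{\left(-5\right) \frac{1}{F 1}}{3} = - \frac{\left(-5\right) \frac{1}{F}}{3} = \frac{5}{3 F}$)
$L = 44$ ($L = 22 \cdot 2 = 44$)
$L - d{\left(\left(6 + 1\right) 1,-9 \right)} = 44 - \frac{5}{3 \left(6 + 1\right) 1} = 44 - \frac{5}{3 \cdot 7 \cdot 1} = 44 - \frac{5}{3 \cdot 7} = 44 - \frac{5}{3} \cdot \frac{1}{7} = 44 - \frac{5}{21} = \frac{919}{21}$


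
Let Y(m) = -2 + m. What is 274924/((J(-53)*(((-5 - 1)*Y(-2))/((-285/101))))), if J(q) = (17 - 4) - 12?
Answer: -6529445/202 ≈ -32324.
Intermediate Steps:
J(q) = 1 (J(q) = 13 - 12 = 1)
274924/((J(-53)*(((-5 - 1)*Y(-2))/((-285/101))))) = 274924/((1*(((-5 - 1)*(-2 - 2))/((-285/101))))) = 274924/((1*((-6*(-4))/((-285*1/101))))) = 274924/((1*(24/(-285/101)))) = 274924/((1*(24*(-101/285)))) = 274924/((1*(-808/95))) = 274924/(-808/95) = 274924*(-95/808) = -6529445/202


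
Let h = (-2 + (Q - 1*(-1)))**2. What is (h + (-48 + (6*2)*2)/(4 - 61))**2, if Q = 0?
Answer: 729/361 ≈ 2.0194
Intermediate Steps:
h = 1 (h = (-2 + (0 - 1*(-1)))**2 = (-2 + (0 + 1))**2 = (-2 + 1)**2 = (-1)**2 = 1)
(h + (-48 + (6*2)*2)/(4 - 61))**2 = (1 + (-48 + (6*2)*2)/(4 - 61))**2 = (1 + (-48 + 12*2)/(-57))**2 = (1 + (-48 + 24)*(-1/57))**2 = (1 - 24*(-1/57))**2 = (1 + 8/19)**2 = (27/19)**2 = 729/361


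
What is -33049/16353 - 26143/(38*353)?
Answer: -870835765/219359142 ≈ -3.9699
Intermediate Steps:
-33049/16353 - 26143/(38*353) = -33049*1/16353 - 26143/13414 = -33049/16353 - 26143*1/13414 = -33049/16353 - 26143/13414 = -870835765/219359142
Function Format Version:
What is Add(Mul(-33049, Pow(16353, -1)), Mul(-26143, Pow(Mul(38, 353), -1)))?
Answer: Rational(-870835765, 219359142) ≈ -3.9699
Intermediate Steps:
Add(Mul(-33049, Pow(16353, -1)), Mul(-26143, Pow(Mul(38, 353), -1))) = Add(Mul(-33049, Rational(1, 16353)), Mul(-26143, Pow(13414, -1))) = Add(Rational(-33049, 16353), Mul(-26143, Rational(1, 13414))) = Add(Rational(-33049, 16353), Rational(-26143, 13414)) = Rational(-870835765, 219359142)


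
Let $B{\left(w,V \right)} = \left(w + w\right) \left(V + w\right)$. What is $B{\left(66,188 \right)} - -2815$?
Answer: $36343$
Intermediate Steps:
$B{\left(w,V \right)} = 2 w \left(V + w\right)$
$B{\left(66,188 \right)} - -2815 = 2 \cdot 66 \left(188 + 66\right) - -2815 = 2 \cdot 66 \cdot 254 + 2815 = 33528 + 2815 = 36343$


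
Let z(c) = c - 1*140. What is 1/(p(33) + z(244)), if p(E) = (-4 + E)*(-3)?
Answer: 1/17 ≈ 0.058824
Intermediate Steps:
p(E) = 12 - 3*E
z(c) = -140 + c (z(c) = c - 140 = -140 + c)
1/(p(33) + z(244)) = 1/((12 - 3*33) + (-140 + 244)) = 1/((12 - 99) + 104) = 1/(-87 + 104) = 1/17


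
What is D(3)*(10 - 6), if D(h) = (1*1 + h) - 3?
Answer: 4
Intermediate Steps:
D(h) = -2 + h (D(h) = (1 + h) - 3 = -2 + h)
D(3)*(10 - 6) = (-2 + 3)*(10 - 6) = 1*4 = 4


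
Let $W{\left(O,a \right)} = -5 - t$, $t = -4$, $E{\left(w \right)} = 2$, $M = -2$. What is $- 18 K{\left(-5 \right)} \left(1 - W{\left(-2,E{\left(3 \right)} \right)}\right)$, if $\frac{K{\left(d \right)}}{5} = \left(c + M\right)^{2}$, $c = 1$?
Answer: $-180$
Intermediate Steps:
$W{\left(O,a \right)} = -1$ ($W{\left(O,a \right)} = -5 - -4 = -5 + 4 = -1$)
$K{\left(d \right)} = 5$ ($K{\left(d \right)} = 5 \left(1 - 2\right)^{2} = 5 \left(-1\right)^{2} = 5 \cdot 1 = 5$)
$- 18 K{\left(-5 \right)} \left(1 - W{\left(-2,E{\left(3 \right)} \right)}\right) = \left(-18\right) 5 \left(1 - -1\right) = - 90 \left(1 + 1\right) = \left(-90\right) 2 = -180$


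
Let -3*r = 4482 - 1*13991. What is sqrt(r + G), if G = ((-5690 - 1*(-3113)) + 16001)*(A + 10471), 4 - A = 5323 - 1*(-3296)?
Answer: sqrt(224263023)/3 ≈ 4991.8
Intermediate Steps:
A = -8615 (A = 4 - (5323 - 1*(-3296)) = 4 - (5323 + 3296) = 4 - 1*8619 = 4 - 8619 = -8615)
G = 24914944 (G = ((-5690 - 1*(-3113)) + 16001)*(-8615 + 10471) = ((-5690 + 3113) + 16001)*1856 = (-2577 + 16001)*1856 = 13424*1856 = 24914944)
r = 9509/3 (r = -(4482 - 1*13991)/3 = -(4482 - 13991)/3 = -1/3*(-9509) = 9509/3 ≈ 3169.7)
sqrt(r + G) = sqrt(9509/3 + 24914944) = sqrt(74754341/3) = sqrt(224263023)/3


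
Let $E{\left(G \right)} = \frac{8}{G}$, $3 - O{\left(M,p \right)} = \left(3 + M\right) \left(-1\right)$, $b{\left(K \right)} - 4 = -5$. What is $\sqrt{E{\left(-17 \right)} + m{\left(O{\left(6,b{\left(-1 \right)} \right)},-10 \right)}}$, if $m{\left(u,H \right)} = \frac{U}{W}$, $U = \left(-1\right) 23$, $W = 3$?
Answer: $\frac{i \sqrt{21165}}{51} \approx 2.8526 i$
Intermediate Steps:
$b{\left(K \right)} = -1$ ($b{\left(K \right)} = 4 - 5 = -1$)
$O{\left(M,p \right)} = 6 + M$ ($O{\left(M,p \right)} = 3 - \left(3 + M\right) \left(-1\right) = 3 - \left(-3 - M\right) = 3 + \left(3 + M\right) = 6 + M$)
$U = -23$
$m{\left(u,H \right)} = - \frac{23}{3}$
$\sqrt{E{\left(-17 \right)} + m{\left(O{\left(6,b{\left(-1 \right)} \right)},-10 \right)}} = \sqrt{\frac{8}{-17} - \frac{23}{3}} = \sqrt{8 \left(- \frac{1}{17}\right) - \frac{23}{3}} = \sqrt{- \frac{8}{17} - \frac{23}{3}} = \sqrt{- \frac{415}{51}} = \frac{i \sqrt{21165}}{51}$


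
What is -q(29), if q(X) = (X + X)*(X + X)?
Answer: -3364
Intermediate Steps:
q(X) = 4*X² (q(X) = (2*X)*(2*X) = 4*X²)
-q(29) = -4*29² = -4*841 = -1*3364 = -3364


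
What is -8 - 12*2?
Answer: -32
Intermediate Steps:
-8 - 12*2 = -8 - 24 = -32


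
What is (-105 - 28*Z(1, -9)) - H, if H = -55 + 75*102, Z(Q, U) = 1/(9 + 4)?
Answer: -100128/13 ≈ -7702.2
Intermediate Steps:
Z(Q, U) = 1/13
H = 7595 (H = -55 + 7650 = 7595)
(-105 - 28*Z(1, -9)) - H = (-105 - 28*1/13) - 1*7595 = (-105 - 28/13) - 7595 = -1393/13 - 7595 = -100128/13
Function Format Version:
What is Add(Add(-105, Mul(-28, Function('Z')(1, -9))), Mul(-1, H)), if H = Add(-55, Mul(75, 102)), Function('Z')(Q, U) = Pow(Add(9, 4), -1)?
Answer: Rational(-100128, 13) ≈ -7702.2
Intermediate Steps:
Function('Z')(Q, U) = Rational(1, 13) (Function('Z')(Q, U) = Pow(13, -1) = Rational(1, 13))
H = 7595 (H = Add(-55, 7650) = 7595)
Add(Add(-105, Mul(-28, Function('Z')(1, -9))), Mul(-1, H)) = Add(Add(-105, Mul(-28, Rational(1, 13))), Mul(-1, 7595)) = Add(Add(-105, Rational(-28, 13)), -7595) = Add(Rational(-1393, 13), -7595) = Rational(-100128, 13)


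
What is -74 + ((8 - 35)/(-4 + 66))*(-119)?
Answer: -1375/62 ≈ -22.177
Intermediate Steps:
-74 + ((8 - 35)/(-4 + 66))*(-119) = -74 - 27/62*(-119) = -74 + 3213/62 = -1375/62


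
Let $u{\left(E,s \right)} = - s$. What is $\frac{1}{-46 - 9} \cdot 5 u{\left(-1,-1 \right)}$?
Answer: $- \frac{1}{11} \approx -0.090909$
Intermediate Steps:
$\frac{1}{-46 - 9} \cdot 5 u{\left(-1,-1 \right)} = \frac{1}{-46 - 9} \cdot 5 \left(\left(-1\right) \left(-1\right)\right) = \frac{1}{-55} \cdot 5 \cdot 1 = \left(- \frac{1}{55}\right) 5 \cdot 1 = \left(- \frac{1}{11}\right) 1 = - \frac{1}{11}$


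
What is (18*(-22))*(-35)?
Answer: 13860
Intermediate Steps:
(18*(-22))*(-35) = -396*(-35) = 13860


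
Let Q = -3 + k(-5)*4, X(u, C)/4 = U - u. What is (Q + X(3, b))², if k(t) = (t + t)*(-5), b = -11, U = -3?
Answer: 29929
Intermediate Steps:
X(u, C) = -12 - 4*u (X(u, C) = 4*(-3 - u) = -12 - 4*u)
k(t) = -10*t (k(t) = (2*t)*(-5) = -10*t)
Q = 197 (Q = -3 - 10*(-5)*4 = -3 + 50*4 = -3 + 200 = 197)
(Q + X(3, b))² = (197 + (-12 - 4*3))² = (197 + (-12 - 12))² = (197 - 24)² = 173² = 29929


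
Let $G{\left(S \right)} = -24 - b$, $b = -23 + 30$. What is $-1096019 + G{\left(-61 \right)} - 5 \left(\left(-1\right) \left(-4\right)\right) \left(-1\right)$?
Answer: $-1096639$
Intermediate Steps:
$b = 7$
$G{\left(S \right)} = -31$ ($G{\left(S \right)} = -24 - 7 = -31$)
$-1096019 + G{\left(-61 \right)} - 5 \left(\left(-1\right) \left(-4\right)\right) \left(-1\right) = -1096019 - 31 - 5 \left(\left(-1\right) \left(-4\right)\right) \left(-1\right) = -1096019 - 31 \left(-5\right) 4 \left(-1\right) = -1096019 - 31 \left(\left(-20\right) \left(-1\right)\right) = -1096019 - 620 = -1096639$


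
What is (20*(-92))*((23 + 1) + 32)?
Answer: -103040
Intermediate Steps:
(20*(-92))*((23 + 1) + 32) = -1840*(24 + 32) = -1840*56 = -103040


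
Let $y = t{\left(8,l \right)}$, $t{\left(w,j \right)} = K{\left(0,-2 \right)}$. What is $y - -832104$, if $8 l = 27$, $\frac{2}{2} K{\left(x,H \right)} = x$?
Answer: $832104$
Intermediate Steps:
$K{\left(x,H \right)} = x$
$l = \frac{27}{8}$ ($l = \frac{1}{8} \cdot 27 = \frac{27}{8} \approx 3.375$)
$t{\left(w,j \right)} = 0$
$y = 0$
$y - -832104 = 0 - -832104 = 0 + 832104 = 832104$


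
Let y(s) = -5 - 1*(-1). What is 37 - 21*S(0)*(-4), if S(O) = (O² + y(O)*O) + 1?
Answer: 121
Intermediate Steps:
y(s) = -4 (y(s) = -5 + 1 = -4)
S(O) = 1 + O² - 4*O (S(O) = (O² - 4*O) + 1 = 1 + O² - 4*O)
37 - 21*S(0)*(-4) = 37 - 21*(1 + 0² - 4*0)*(-4) = 37 - 21*(1 + 0 + 0)*(-4) = 37 - 21*(-4) = 37 + 84 = 121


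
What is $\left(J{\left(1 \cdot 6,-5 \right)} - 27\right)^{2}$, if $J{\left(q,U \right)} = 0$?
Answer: $729$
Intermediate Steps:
$\left(J{\left(1 \cdot 6,-5 \right)} - 27\right)^{2} = \left(0 - 27\right)^{2} = \left(-27\right)^{2} = 729$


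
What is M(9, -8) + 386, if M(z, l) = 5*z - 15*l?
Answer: 551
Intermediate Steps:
M(z, l) = -15*l + 5*z
M(9, -8) + 386 = (-15*(-8) + 5*9) + 386 = (120 + 45) + 386 = 165 + 386 = 551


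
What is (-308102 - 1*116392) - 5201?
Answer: -429695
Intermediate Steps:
(-308102 - 1*116392) - 5201 = (-308102 - 116392) - 5201 = -424494 - 5201 = -429695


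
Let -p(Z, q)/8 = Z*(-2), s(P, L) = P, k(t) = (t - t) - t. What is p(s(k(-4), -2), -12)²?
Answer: 4096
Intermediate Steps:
k(t) = -t (k(t) = 0 - t = -t)
p(Z, q) = 16*Z (p(Z, q) = -8*Z*(-2) = -(-16)*Z = 16*Z)
p(s(k(-4), -2), -12)² = (16*(-1*(-4)))² = (16*4)² = 64² = 4096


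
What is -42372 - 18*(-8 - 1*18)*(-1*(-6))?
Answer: -39564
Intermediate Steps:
-42372 - 18*(-8 - 1*18)*(-1*(-6)) = -42372 - 18*(-8 - 18)*6 = -42372 - 18*(-26)*6 = -42372 - (-468)*6 = -42372 - 1*(-2808) = -42372 + 2808 = -39564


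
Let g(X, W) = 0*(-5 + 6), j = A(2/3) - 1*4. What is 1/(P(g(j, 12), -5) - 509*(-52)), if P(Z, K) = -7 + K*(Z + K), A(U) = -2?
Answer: 1/26486 ≈ 3.7756e-5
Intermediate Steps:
j = -6 (j = -2 - 1*4 = -2 - 4 = -6)
g(X, W) = 0 (g(X, W) = 0*1 = 0)
P(Z, K) = -7 + K*(K + Z)
1/(P(g(j, 12), -5) - 509*(-52)) = 1/((-7 + (-5)² - 5*0) - 509*(-52)) = 1/((-7 + 25 + 0) + 26468) = 1/(18 + 26468) = 1/26486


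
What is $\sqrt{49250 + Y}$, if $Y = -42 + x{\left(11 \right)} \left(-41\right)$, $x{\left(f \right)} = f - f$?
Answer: $2 \sqrt{12302} \approx 221.83$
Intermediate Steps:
$x{\left(f \right)} = 0$
$Y = -42$ ($Y = -42 + 0 \left(-41\right) = -42 + 0 = -42$)
$\sqrt{49250 + Y} = \sqrt{49250 - 42} = \sqrt{49208} = 2 \sqrt{12302}$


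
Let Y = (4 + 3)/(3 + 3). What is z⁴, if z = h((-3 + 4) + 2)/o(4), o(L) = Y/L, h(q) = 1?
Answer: 331776/2401 ≈ 138.18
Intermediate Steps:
Y = 7/6 ≈ 1.1667
o(L) = 7/(6*L)
z = 24/7 (z = 1/((7/6)/4) = 1/((7/6)*(¼)) = 1/(7/24) = 1*(24/7) = 24/7 ≈ 3.4286)
z⁴ = (24/7)⁴ = 331776/2401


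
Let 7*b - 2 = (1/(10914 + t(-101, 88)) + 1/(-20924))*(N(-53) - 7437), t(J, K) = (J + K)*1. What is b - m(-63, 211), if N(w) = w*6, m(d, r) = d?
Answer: 9178841797/145149788 ≈ 63.237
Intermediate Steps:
t(J, K) = J + K
N(w) = 6*w
b = 34405153/145149788 (b = 2/7 + ((1/(10914 + (-101 + 88)) + 1/(-20924))*(6*(-53) - 7437))/7 = 2/7 + ((1/(10914 - 13) - 1/20924)*(-318 - 7437))/7 = 2/7 + ((1/10901 - 1/20924)*(-7755))/7 = 2/7 + ((10023/228092524)*(-7755))/7 = 2/7 + (1/7)*(-7066215/20735684) = 2/7 - 7066215/145149788 = 34405153/145149788 ≈ 0.23703)
b - m(-63, 211) = 34405153/145149788 - 1*(-63) = 34405153/145149788 + 63 = 9178841797/145149788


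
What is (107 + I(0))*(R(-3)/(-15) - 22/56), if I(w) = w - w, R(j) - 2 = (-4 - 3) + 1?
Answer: -5671/420 ≈ -13.502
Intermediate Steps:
R(j) = -4 (R(j) = 2 + ((-4 - 3) + 1) = 2 + (-7 + 1) = 2 - 6 = -4)
I(w) = 0
(107 + I(0))*(R(-3)/(-15) - 22/56) = (107 + 0)*(-4/(-15) - 22/56) = 107*(-4*(-1/15) - 22*1/56) = 107*(4/15 - 11/28) = 107*(-53/420) = -5671/420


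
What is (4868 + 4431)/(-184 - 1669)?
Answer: -547/109 ≈ -5.0183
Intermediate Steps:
(4868 + 4431)/(-184 - 1669) = 9299/(-1853) = 9299*(-1/1853) = -547/109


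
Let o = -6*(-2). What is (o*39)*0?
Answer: 0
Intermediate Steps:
o = 12
(o*39)*0 = (12*39)*0 = 468*0 = 0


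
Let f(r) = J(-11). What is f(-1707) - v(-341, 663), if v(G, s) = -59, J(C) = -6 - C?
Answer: 64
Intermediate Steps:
f(r) = 5 (f(r) = -6 - 1*(-11) = -6 + 11 = 5)
f(-1707) - v(-341, 663) = 5 - 1*(-59) = 5 + 59 = 64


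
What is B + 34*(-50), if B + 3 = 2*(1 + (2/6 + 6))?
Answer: -5065/3 ≈ -1688.3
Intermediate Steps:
B = 35/3 (B = -3 + 2*(1 + (2/6 + 6)) = -3 + 2*(1 + (2*(⅙) + 6)) = -3 + 2*(1 + (⅓ + 6)) = -3 + 2*(1 + 19/3) = -3 + 2*(22/3) = -3 + 44/3 = 35/3 ≈ 11.667)
B + 34*(-50) = 35/3 + 34*(-50) = 35/3 - 1700 = -5065/3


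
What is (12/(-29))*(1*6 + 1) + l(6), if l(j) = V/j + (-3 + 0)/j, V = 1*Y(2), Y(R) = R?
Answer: -533/174 ≈ -3.0632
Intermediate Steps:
V = 2 (V = 1*2 = 2)
l(j) = -1/j (l(j) = 2/j + (-3 + 0)/j = 2/j - 3/j = -1/j)
(12/(-29))*(1*6 + 1) + l(6) = (12/(-29))*(1*6 + 1) - 1/6 = (12*(-1/29))*(6 + 1) - 1*1/6 = -12/29*7 - 1/6 = -84/29 - 1/6 = -533/174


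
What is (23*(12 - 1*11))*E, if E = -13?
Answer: -299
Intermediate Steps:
(23*(12 - 1*11))*E = (23*(12 - 1*11))*(-13) = (23*(12 - 11))*(-13) = (23*1)*(-13) = 23*(-13) = -299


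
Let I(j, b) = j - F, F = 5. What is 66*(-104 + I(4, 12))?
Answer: -6930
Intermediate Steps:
I(j, b) = -5 + j (I(j, b) = j - 1*5 = j - 5 = -5 + j)
66*(-104 + I(4, 12)) = 66*(-104 + (-5 + 4)) = 66*(-104 - 1) = 66*(-105) = -6930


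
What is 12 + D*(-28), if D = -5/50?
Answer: 74/5 ≈ 14.800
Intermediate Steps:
D = -⅒ (D = -5*1/50 = -⅒ ≈ -0.10000)
12 + D*(-28) = 12 - ⅒*(-28) = 12 + 14/5 = 74/5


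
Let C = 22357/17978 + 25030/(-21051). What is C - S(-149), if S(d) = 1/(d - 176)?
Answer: 7089011653/122997835350 ≈ 0.057635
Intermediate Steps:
C = 20647867/378454878 (C = 22357*(1/17978) + 25030*(-1/21051) = 22357/17978 - 25030/21051 = 20647867/378454878 ≈ 0.054558)
S(d) = 1/(-176 + d)
C - S(-149) = 20647867/378454878 - 1/(-176 - 149) = 20647867/378454878 - 1/(-325) = 20647867/378454878 - 1*(-1/325) = 20647867/378454878 + 1/325 = 7089011653/122997835350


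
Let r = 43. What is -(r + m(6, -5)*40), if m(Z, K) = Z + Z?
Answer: -523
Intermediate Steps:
m(Z, K) = 2*Z
-(r + m(6, -5)*40) = -(43 + (2*6)*40) = -(43 + 12*40) = -(43 + 480) = -1*523 = -523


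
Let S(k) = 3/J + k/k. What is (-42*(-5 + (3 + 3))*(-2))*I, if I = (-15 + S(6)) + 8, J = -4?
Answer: -567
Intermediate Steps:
S(k) = ¼ (S(k) = 3/(-4) + k/k = 3*(-¼) + 1 = -¾ + 1 = ¼)
I = -27/4 (I = (-15 + ¼) + 8 = -59/4 + 8 = -27/4 ≈ -6.7500)
(-42*(-5 + (3 + 3))*(-2))*I = -42*(-5 + (3 + 3))*(-2)*(-27/4) = -42*(-5 + 6)*(-2)*(-27/4) = -42*(-2)*(-27/4) = 84*(-27/4) = -567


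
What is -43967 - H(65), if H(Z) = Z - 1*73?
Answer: -43959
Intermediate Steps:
H(Z) = -73 + Z (H(Z) = Z - 73 = -73 + Z)
-43967 - H(65) = -43967 - (-73 + 65) = -43967 - 1*(-8) = -43967 + 8 = -43959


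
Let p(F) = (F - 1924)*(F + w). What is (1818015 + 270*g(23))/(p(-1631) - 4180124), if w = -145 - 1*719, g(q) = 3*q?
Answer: 1836645/4689601 ≈ 0.39164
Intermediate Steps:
w = -864 (w = -145 - 719 = -864)
p(F) = (-1924 + F)*(-864 + F) (p(F) = (F - 1924)*(F - 864) = (-1924 + F)*(-864 + F))
(1818015 + 270*g(23))/(p(-1631) - 4180124) = (1818015 + 270*(3*23))/((1662336 + (-1631)**2 - 2788*(-1631)) - 4180124) = (1818015 + 270*69)/((1662336 + 2660161 + 4547228) - 4180124) = (1818015 + 18630)/(8869725 - 4180124) = 1836645/4689601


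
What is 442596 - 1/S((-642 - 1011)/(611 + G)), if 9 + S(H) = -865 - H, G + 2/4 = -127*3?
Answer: 58697081673/132620 ≈ 4.4260e+5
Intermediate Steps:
G = -763/2 (G = -½ - 127*3 = -½ - 381 = -763/2 ≈ -381.50)
S(H) = -874 - H (S(H) = -9 + (-865 - H) = -874 - H)
442596 - 1/S((-642 - 1011)/(611 + G)) = 442596 - 1/(-874 - (-642 - 1011)/(611 - 763/2)) = 442596 - 1/(-874 - (-1653)/459/2) = 442596 - 1/(-874 - (-1653)*2/459) = 442596 - 1/(-874 - 1*(-1102/153)) = 442596 - 1/(-874 + 1102/153) = 442596 - 1/(-132620/153) = 442596 - 1*(-153/132620) = 442596 + 153/132620 = 58697081673/132620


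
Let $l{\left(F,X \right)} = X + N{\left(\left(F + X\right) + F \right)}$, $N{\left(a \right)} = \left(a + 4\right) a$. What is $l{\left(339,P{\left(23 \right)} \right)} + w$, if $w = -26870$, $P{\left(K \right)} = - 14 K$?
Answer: $100968$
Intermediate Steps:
$N{\left(a \right)} = a \left(4 + a\right)$ ($N{\left(a \right)} = \left(4 + a\right) a = a \left(4 + a\right)$)
$l{\left(F,X \right)} = X + \left(X + 2 F\right) \left(4 + X + 2 F\right)$ ($l{\left(F,X \right)} = X + \left(\left(F + X\right) + F\right) \left(4 + \left(\left(F + X\right) + F\right)\right) = X + \left(X + 2 F\right) \left(4 + \left(X + 2 F\right)\right) = X + \left(X + 2 F\right) \left(4 + X + 2 F\right)$)
$l{\left(339,P{\left(23 \right)} \right)} + w = \left(\left(-14\right) 23 + \left(\left(-14\right) 23 + 2 \cdot 339\right) \left(4 - 322 + 2 \cdot 339\right)\right) - 26870 = \left(-322 + \left(-322 + 678\right) \left(4 - 322 + 678\right)\right) - 26870 = \left(-322 + 356 \cdot 360\right) - 26870 = \left(-322 + 128160\right) - 26870 = 127838 - 26870 = 100968$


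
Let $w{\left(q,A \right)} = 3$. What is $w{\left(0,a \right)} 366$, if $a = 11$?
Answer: $1098$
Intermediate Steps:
$w{\left(0,a \right)} 366 = 3 \cdot 366 = 1098$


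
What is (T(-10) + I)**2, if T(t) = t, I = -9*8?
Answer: 6724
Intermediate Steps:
I = -72
(T(-10) + I)**2 = (-10 - 72)**2 = (-82)**2 = 6724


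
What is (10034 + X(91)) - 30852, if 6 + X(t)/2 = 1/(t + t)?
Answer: -1895529/91 ≈ -20830.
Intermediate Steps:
X(t) = -12 + 1/t (X(t) = -12 + 2/(t + t) = -12 + 2/((2*t)) = -12 + 2*(1/(2*t)) = -12 + 1/t)
(10034 + X(91)) - 30852 = (10034 + (-12 + 1/91)) - 30852 = (10034 - 1091/91) - 30852 = 912003/91 - 30852 = -1895529/91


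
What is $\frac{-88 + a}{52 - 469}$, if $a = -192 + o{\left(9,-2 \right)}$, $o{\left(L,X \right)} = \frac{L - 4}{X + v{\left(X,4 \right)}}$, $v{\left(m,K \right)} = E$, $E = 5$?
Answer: $\frac{835}{1251} \approx 0.66747$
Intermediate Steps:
$v{\left(m,K \right)} = 5$
$o{\left(L,X \right)} = \frac{-4 + L}{5 + X}$ ($o{\left(L,X \right)} = \frac{L - 4}{X + 5} = \frac{-4 + L}{5 + X}$)
$a = - \frac{571}{3}$ ($a = -192 + \frac{-4 + 9}{5 - 2} = -192 + \frac{1}{3} \cdot 5 = -192 + \frac{5}{3} = - \frac{571}{3} \approx -190.33$)
$\frac{-88 + a}{52 - 469} = \frac{-88 - \frac{571}{3}}{52 - 469} = - \frac{835}{3 \left(-417\right)} = \left(- \frac{835}{3}\right) \left(- \frac{1}{417}\right) = \frac{835}{1251}$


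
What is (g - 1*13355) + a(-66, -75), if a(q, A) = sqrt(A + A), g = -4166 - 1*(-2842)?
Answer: -14679 + 5*I*sqrt(6) ≈ -14679.0 + 12.247*I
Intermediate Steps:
g = -1324 (g = -4166 + 2842 = -1324)
a(q, A) = sqrt(2)*sqrt(A) (a(q, A) = sqrt(2*A) = sqrt(2)*sqrt(A))
(g - 1*13355) + a(-66, -75) = (-1324 - 1*13355) + sqrt(2)*sqrt(-75) = (-1324 - 13355) + sqrt(2)*(5*I*sqrt(3)) = -14679 + 5*I*sqrt(6)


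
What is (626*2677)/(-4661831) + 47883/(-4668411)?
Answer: -243834998315/659495246077 ≈ -0.36973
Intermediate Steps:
(626*2677)/(-4661831) + 47883/(-4668411) = 1675802*(-1/4661831) + 47883*(-1/4668411) = -1675802/4661831 - 1451/141467 = -243834998315/659495246077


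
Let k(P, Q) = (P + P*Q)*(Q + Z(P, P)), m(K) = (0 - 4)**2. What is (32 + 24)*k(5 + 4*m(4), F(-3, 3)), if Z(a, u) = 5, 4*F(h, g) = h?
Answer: 8211/2 ≈ 4105.5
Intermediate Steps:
F(h, g) = h/4
m(K) = 16 (m(K) = (-4)**2 = 16)
k(P, Q) = (5 + Q)*(P + P*Q) (k(P, Q) = (P + P*Q)*(Q + 5) = (P + P*Q)*(5 + Q) = (5 + Q)*(P + P*Q))
(32 + 24)*k(5 + 4*m(4), F(-3, 3)) = (32 + 24)*((5 + 4*16)*(5 + ((1/4)*(-3))**2 + 6*((1/4)*(-3)))) = 56*((5 + 64)*(5 + (-3/4)**2 + 6*(-3/4))) = 56*(69*(5 + 9/16 - 9/2)) = 56*(69*(17/16)) = 56*(1173/16) = 8211/2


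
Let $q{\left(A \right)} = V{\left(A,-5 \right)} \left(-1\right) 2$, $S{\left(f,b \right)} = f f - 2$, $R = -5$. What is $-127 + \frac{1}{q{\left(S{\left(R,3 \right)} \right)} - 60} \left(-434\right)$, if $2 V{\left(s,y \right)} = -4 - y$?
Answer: $- \frac{7313}{61} \approx -119.89$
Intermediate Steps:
$V{\left(s,y \right)} = -2 - \frac{y}{2}$ ($V{\left(s,y \right)} = \frac{-4 - y}{2} = -2 - \frac{y}{2}$)
$S{\left(f,b \right)} = -2 + f^{2}$ ($S{\left(f,b \right)} = f^{2} - 2 = -2 + f^{2}$)
$q{\left(A \right)} = -1$ ($q{\left(A \right)} = \left(-2 - - \frac{5}{2}\right) \left(-1\right) 2 = \left(-2 + \frac{5}{2}\right) \left(-1\right) 2 = \frac{1}{2} \left(-1\right) 2 = \left(- \frac{1}{2}\right) 2 = -1$)
$-127 + \frac{1}{q{\left(S{\left(R,3 \right)} \right)} - 60} \left(-434\right) = -127 + \frac{1}{-1 - 60} \left(-434\right) = -127 + \frac{1}{-61} \left(-434\right) = -127 - - \frac{434}{61} = -127 + \frac{434}{61} = - \frac{7313}{61}$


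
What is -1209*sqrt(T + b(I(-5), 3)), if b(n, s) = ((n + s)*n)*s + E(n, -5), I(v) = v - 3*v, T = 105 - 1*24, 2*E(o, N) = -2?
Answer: -1209*sqrt(470) ≈ -26211.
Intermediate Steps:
E(o, N) = -1 (E(o, N) = (1/2)*(-2) = -1)
T = 81 (T = 105 - 24 = 81)
I(v) = -2*v
b(n, s) = -1 + n*s*(n + s) (b(n, s) = ((n + s)*n)*s - 1 = (n*(n + s))*s - 1 = n*s*(n + s) - 1 = -1 + n*s*(n + s))
-1209*sqrt(T + b(I(-5), 3)) = -1209*sqrt(81 + (-1 - 2*(-5)*3**2 + 3*(-2*(-5))**2)) = -1209*sqrt(81 + (-1 + 10*9 + 3*10**2)) = -1209*sqrt(81 + (-1 + 90 + 3*100)) = -1209*sqrt(81 + (-1 + 90 + 300)) = -1209*sqrt(81 + 389) = -1209*sqrt(470)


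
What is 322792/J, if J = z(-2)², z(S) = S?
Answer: 80698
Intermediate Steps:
J = 4 (J = (-2)² = 4)
322792/J = 322792/4 = 322792*(¼) = 80698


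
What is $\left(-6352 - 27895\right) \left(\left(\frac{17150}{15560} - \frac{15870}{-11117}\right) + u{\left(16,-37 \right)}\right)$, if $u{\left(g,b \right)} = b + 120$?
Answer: $- \frac{50668357423677}{17298052} \approx -2.9291 \cdot 10^{6}$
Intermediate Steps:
$u{\left(g,b \right)} = 120 + b$
$\left(-6352 - 27895\right) \left(\left(\frac{17150}{15560} - \frac{15870}{-11117}\right) + u{\left(16,-37 \right)}\right) = \left(-6352 - 27895\right) \left(\left(\frac{17150}{15560} - \frac{15870}{-11117}\right) + \left(120 - 37\right)\right) = - 34247 \left(\left(17150 \cdot \frac{1}{15560} - - \frac{15870}{11117}\right) + 83\right) = - 34247 \left(\left(\frac{1715}{1556} + \frac{15870}{11117}\right) + 83\right) = - 34247 \left(\frac{43759375}{17298052} + 83\right) = \left(-34247\right) \frac{1479497691}{17298052} = - \frac{50668357423677}{17298052}$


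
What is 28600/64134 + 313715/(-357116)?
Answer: -4953140105/11451638772 ≈ -0.43253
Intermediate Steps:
28600/64134 + 313715/(-357116) = 28600*(1/64134) + 313715*(-1/357116) = 14300/32067 - 313715/357116 = -4953140105/11451638772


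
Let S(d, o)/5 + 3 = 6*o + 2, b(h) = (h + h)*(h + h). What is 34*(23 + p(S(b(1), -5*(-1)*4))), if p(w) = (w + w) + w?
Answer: 61472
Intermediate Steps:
b(h) = 4*h² (b(h) = (2*h)*(2*h) = 4*h²)
S(d, o) = -5 + 30*o (S(d, o) = -15 + 5*(6*o + 2) = -15 + 5*(2 + 6*o) = -15 + (10 + 30*o) = -5 + 30*o)
p(w) = 3*w (p(w) = 2*w + w = 3*w)
34*(23 + p(S(b(1), -5*(-1)*4))) = 34*(23 + 3*(-5 + 30*(-5*(-1)*4))) = 34*(23 + 3*(-5 + 30*(5*4))) = 34*(23 + 3*(-5 + 30*20)) = 34*(23 + 3*(-5 + 600)) = 34*(23 + 3*595) = 34*(23 + 1785) = 34*1808 = 61472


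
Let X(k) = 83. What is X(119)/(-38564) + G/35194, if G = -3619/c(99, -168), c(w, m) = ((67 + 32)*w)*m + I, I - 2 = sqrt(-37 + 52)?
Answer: -359972833166582733/167257772970334307948 + 329*sqrt(15)/8674295870259014 ≈ -0.0021522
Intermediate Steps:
I = 2 + sqrt(15) (I = 2 + sqrt(-37 + 52) = 2 + sqrt(15) ≈ 5.8730)
c(w, m) = 2 + sqrt(15) + 99*m*w (c(w, m) = ((67 + 32)*w)*m + (2 + sqrt(15)) = (99*w)*m + (2 + sqrt(15)) = 99*m*w + (2 + sqrt(15)) = 2 + sqrt(15) + 99*m*w)
G = -3619/(-1646566 + sqrt(15)) (G = -3619/(2 + sqrt(15) + 99*(-168)*99) = -3619/(2 + sqrt(15) - 1646568) = -3619/(-1646566 + sqrt(15)) ≈ 0.0021979)
X(119)/(-38564) + G/35194 = 83/(-38564) + (541720214/246470872031 + 329*sqrt(15)/246470872031)/35194 = 83*(-1/38564) + (541720214/246470872031 + 329*sqrt(15)/246470872031)*(1/35194) = -83/38564 + (270860107/4337147935129507 + 329*sqrt(15)/8674295870259014) = -359972833166582733/167257772970334307948 + 329*sqrt(15)/8674295870259014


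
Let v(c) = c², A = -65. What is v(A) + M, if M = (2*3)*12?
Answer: 4297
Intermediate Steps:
M = 72 (M = 6*12 = 72)
v(A) + M = (-65)² + 72 = 4225 + 72 = 4297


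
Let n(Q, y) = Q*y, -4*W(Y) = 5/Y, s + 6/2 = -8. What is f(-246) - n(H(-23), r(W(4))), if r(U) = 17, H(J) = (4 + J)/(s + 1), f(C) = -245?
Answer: -2773/10 ≈ -277.30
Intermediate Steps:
s = -11 (s = -3 - 8 = -11)
H(J) = -⅖ - J/10 (H(J) = (4 + J)/(-11 + 1) = (4 + J)/(-10) = (4 + J)*(-⅒) = -⅖ - J/10)
W(Y) = -5/(4*Y)
f(-246) - n(H(-23), r(W(4))) = -245 - (-⅖ - ⅒*(-23))*17 = -245 - (-⅖ + 23/10)*17 = -245 - 19*17/10 = -245 - 1*323/10 = -245 - 323/10 = -2773/10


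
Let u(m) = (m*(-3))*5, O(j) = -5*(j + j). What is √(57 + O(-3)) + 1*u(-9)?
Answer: 135 + √87 ≈ 144.33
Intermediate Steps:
O(j) = -10*j
u(m) = -15*m (u(m) = -3*m*5 = -15*m)
√(57 + O(-3)) + 1*u(-9) = √(57 - 10*(-3)) + 1*(-15*(-9)) = √(57 + 30) + 1*135 = √87 + 135 = 135 + √87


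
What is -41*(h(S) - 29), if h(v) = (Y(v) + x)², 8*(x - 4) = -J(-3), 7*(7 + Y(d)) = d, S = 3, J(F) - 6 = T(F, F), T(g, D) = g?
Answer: 2612479/3136 ≈ 833.06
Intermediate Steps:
J(F) = 6 + F
Y(d) = -7 + d/7
x = 29/8 (x = 4 + (-(6 - 3))/8 = 4 + (-1*3)/8 = 4 + (⅛)*(-3) = 4 - 3/8 = 29/8 ≈ 3.6250)
h(v) = (-27/8 + v/7)² (h(v) = ((-7 + v/7) + 29/8)² = (-27/8 + v/7)²)
-41*(h(S) - 29) = -41*((-189 + 8*3)²/3136 - 29) = -41*((-189 + 24)²/3136 - 29) = -41*((1/3136)*(-165)² - 29) = -41*((1/3136)*27225 - 29) = -41*(27225/3136 - 29) = -41*(-63719/3136) = 2612479/3136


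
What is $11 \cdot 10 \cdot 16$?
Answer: $1760$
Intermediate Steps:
$11 \cdot 10 \cdot 16 = 110 \cdot 16 = 1760$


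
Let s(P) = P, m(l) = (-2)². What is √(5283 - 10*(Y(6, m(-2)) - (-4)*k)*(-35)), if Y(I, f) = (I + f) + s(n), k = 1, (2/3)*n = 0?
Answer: √10183 ≈ 100.91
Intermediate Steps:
n = 0 (n = (3/2)*0 = 0)
m(l) = 4
Y(I, f) = I + f (Y(I, f) = (I + f) + 0 = I + f)
√(5283 - 10*(Y(6, m(-2)) - (-4)*k)*(-35)) = √(5283 - 10*((6 + 4) - (-4))*(-35)) = √(5283 - 10*(10 - 1*(-4))*(-35)) = √(5283 - 10*(10 + 4)*(-35)) = √(5283 - 10*14*(-35)) = √(5283 - 140*(-35)) = √(5283 + 4900) = √10183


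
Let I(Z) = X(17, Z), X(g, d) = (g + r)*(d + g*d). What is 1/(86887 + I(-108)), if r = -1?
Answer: 1/55783 ≈ 1.7927e-5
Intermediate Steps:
X(g, d) = (-1 + g)*(d + d*g) (X(g, d) = (g - 1)*(d + g*d) = (-1 + g)*(d + d*g))
I(Z) = 288*Z (I(Z) = Z*(-1 + 17**2) = Z*(-1 + 289) = Z*288 = 288*Z)
1/(86887 + I(-108)) = 1/(86887 + 288*(-108)) = 1/(86887 - 31104) = 1/55783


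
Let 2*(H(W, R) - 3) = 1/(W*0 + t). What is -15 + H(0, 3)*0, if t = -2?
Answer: -15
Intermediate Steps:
H(W, R) = 11/4 (H(W, R) = 3 + 1/(2*(W*0 - 2)) = 3 + 1/(2*(0 - 2)) = 3 + (1/2)/(-2) = 3 + (1/2)*(-1/2) = 3 - 1/4 = 11/4)
-15 + H(0, 3)*0 = -15 + (11/4)*0 = -15 + 0 = -15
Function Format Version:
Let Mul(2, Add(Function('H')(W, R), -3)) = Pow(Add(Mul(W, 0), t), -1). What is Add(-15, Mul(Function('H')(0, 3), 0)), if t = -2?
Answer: -15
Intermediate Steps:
Function('H')(W, R) = Rational(11, 4) (Function('H')(W, R) = Add(3, Mul(Rational(1, 2), Pow(Add(Mul(W, 0), -2), -1))) = Add(3, Mul(Rational(1, 2), Pow(Add(0, -2), -1))) = Add(3, Mul(Rational(1, 2), Pow(-2, -1))) = Add(3, Mul(Rational(1, 2), Rational(-1, 2))) = Add(3, Rational(-1, 4)) = Rational(11, 4))
Add(-15, Mul(Function('H')(0, 3), 0)) = Add(-15, Mul(Rational(11, 4), 0)) = Add(-15, 0) = -15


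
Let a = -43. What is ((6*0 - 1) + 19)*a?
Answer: -774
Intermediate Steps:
((6*0 - 1) + 19)*a = ((6*0 - 1) + 19)*(-43) = ((0 - 1) + 19)*(-43) = (-1 + 19)*(-43) = 18*(-43) = -774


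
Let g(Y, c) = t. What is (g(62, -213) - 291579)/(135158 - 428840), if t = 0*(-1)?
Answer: 97193/97894 ≈ 0.99284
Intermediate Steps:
t = 0
g(Y, c) = 0
(g(62, -213) - 291579)/(135158 - 428840) = (0 - 291579)/(135158 - 428840) = -291579/(-293682) = -291579*(-1/293682) = 97193/97894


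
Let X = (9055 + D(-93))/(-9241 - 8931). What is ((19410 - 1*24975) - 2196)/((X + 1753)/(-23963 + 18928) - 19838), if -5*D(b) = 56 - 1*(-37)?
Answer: 136557809850/349063440623 ≈ 0.39121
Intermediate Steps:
D(b) = -93/5 (D(b) = -(56 - 1*(-37))/5 = -(56 + 37)/5 = -⅕*93 = -93/5)
X = -22591/45430 (X = (9055 - 93/5)/(-9241 - 8931) = (45182/5)/(-18172) = (45182/5)*(-1/18172) = -22591/45430 ≈ -0.49727)
((19410 - 1*24975) - 2196)/((X + 1753)/(-23963 + 18928) - 19838) = ((19410 - 1*24975) - 2196)/((-22591/45430 + 1753)/(-23963 + 18928) - 19838) = ((19410 - 24975) - 2196)/((79616199/45430)/(-5035) - 19838) = (-5565 - 2196)/((79616199/45430)*(-1/5035) - 19838) = -7761/(-79616199/228740050 - 19838) = -7761/(-4537824728099/228740050) = -7761*(-228740050/4537824728099) = 136557809850/349063440623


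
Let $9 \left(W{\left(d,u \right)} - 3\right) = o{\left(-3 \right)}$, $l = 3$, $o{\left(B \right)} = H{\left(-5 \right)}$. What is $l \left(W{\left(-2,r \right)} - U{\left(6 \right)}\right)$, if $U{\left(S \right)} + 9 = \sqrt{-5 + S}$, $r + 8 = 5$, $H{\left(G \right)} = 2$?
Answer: $\frac{101}{3} \approx 33.667$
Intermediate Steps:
$o{\left(B \right)} = 2$
$r = -3$ ($r = -8 + 5 = -3$)
$W{\left(d,u \right)} = \frac{29}{9}$ ($W{\left(d,u \right)} = 3 + \frac{1}{9} \cdot 2 = 3 + \frac{2}{9} = \frac{29}{9}$)
$U{\left(S \right)} = -9 + \sqrt{-5 + S}$
$l \left(W{\left(-2,r \right)} - U{\left(6 \right)}\right) = 3 \left(\frac{29}{9} - \left(-9 + \sqrt{-5 + 6}\right)\right) = 3 \left(\frac{29}{9} - \left(-9 + \sqrt{1}\right)\right) = 3 \left(\frac{29}{9} - \left(-9 + 1\right)\right) = 3 \left(\frac{29}{9} - -8\right) = 3 \left(\frac{29}{9} + 8\right) = 3 \cdot \frac{101}{9} = \frac{101}{3}$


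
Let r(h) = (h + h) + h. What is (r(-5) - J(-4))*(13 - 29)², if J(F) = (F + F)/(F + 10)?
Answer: -10496/3 ≈ -3498.7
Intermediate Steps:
J(F) = 2*F/(10 + F) (J(F) = (2*F)/(10 + F) = 2*F/(10 + F))
r(h) = 3*h (r(h) = 2*h + h = 3*h)
(r(-5) - J(-4))*(13 - 29)² = (3*(-5) - 2*(-4)/(10 - 4))*(13 - 29)² = (-15 - 2*(-4)/6)*(-16)² = (-15 - 2*(-4)/6)*256 = (-15 - 1*(-4/3))*256 = (-15 + 4/3)*256 = -41/3*256 = -10496/3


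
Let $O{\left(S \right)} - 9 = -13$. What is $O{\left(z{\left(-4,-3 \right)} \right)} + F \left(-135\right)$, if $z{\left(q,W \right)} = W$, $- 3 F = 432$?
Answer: $19436$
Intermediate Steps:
$F = -144$ ($F = \left(- \frac{1}{3}\right) 432 = -144$)
$O{\left(S \right)} = -4$ ($O{\left(S \right)} = 9 - 13 = -4$)
$O{\left(z{\left(-4,-3 \right)} \right)} + F \left(-135\right) = -4 - -19440 = -4 + 19440 = 19436$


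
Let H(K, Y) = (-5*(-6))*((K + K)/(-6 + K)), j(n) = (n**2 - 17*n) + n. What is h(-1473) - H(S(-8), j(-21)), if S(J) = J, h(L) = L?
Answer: -10551/7 ≈ -1507.3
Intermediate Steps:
j(n) = n**2 - 16*n
H(K, Y) = 60*K/(-6 + K) (H(K, Y) = 30*((2*K)/(-6 + K)) = 30*(2*K/(-6 + K)) = 60*K/(-6 + K))
h(-1473) - H(S(-8), j(-21)) = -1473 - 60*(-8)/(-6 - 8) = -1473 - 60*(-8)/(-14) = -1473 - 60*(-8)*(-1)/14 = -1473 - 1*240/7 = -1473 - 240/7 = -10551/7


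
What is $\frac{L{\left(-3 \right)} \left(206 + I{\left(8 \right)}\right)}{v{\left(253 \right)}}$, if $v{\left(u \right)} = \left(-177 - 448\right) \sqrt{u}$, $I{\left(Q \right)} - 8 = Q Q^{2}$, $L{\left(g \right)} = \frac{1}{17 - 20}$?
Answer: $\frac{22 \sqrt{253}}{14375} \approx 0.024343$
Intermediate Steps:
$L{\left(g \right)} = - \frac{1}{3}$ ($L{\left(g \right)} = \frac{1}{-3} = - \frac{1}{3}$)
$I{\left(Q \right)} = 8 + Q^{3}$ ($I{\left(Q \right)} = 8 + Q Q^{2} = 8 + Q^{3}$)
$v{\left(u \right)} = - 625 \sqrt{u}$ ($v{\left(u \right)} = \left(-177 - 448\right) \sqrt{u} = - 625 \sqrt{u}$)
$\frac{L{\left(-3 \right)} \left(206 + I{\left(8 \right)}\right)}{v{\left(253 \right)}} = \frac{\left(- \frac{1}{3}\right) \left(206 + \left(8 + 8^{3}\right)\right)}{\left(-625\right) \sqrt{253}} = - \frac{206 + \left(8 + 512\right)}{3} \left(- \frac{\sqrt{253}}{158125}\right) = - \frac{206 + 520}{3} \left(- \frac{\sqrt{253}}{158125}\right) = \left(- \frac{1}{3}\right) 726 \left(- \frac{\sqrt{253}}{158125}\right) = - 242 \left(- \frac{\sqrt{253}}{158125}\right) = \frac{22 \sqrt{253}}{14375}$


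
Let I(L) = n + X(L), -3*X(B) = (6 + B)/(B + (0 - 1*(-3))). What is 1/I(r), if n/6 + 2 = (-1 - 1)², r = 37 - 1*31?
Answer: 9/104 ≈ 0.086538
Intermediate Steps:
X(B) = -(6 + B)/(3*(3 + B)) (X(B) = -(6 + B)/(3*(B + (0 - 1*(-3)))) = -(6 + B)/(3*(B + (0 + 3))) = -(6 + B)/(3*(B + 3)) = -(6 + B)/(3*(3 + B)))
r = 6 (r = 37 - 31 = 6)
n = 12 (n = -12 + 6*(-1 - 1)² = -12 + 6*(-2)² = -12 + 6*4 = -12 + 24 = 12)
I(L) = 12 + (-6 - L)/(3*(3 + L))
1/I(r) = 1/((102 + 35*6)/(3*(3 + 6))) = 1/((⅓)*(102 + 210)/9) = 1/((⅓)*(⅑)*312) = 1/(104/9) = 9/104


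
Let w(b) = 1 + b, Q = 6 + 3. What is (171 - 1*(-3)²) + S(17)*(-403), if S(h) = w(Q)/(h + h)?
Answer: 739/17 ≈ 43.471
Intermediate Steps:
Q = 9
S(h) = 5/h (S(h) = (1 + 9)/(h + h) = 10/(2*h) = (1/(2*h))*10 = 5/h)
(171 - 1*(-3)²) + S(17)*(-403) = (171 - 1*(-3)²) + (5/17)*(-403) = (171 - 1*9) + (5*(1/17))*(-403) = (171 - 9) + (5/17)*(-403) = 162 - 2015/17 = 739/17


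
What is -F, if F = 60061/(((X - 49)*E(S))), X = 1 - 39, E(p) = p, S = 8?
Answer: 60061/696 ≈ 86.295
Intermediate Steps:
X = -38
F = -60061/696 (F = 60061/(((-38 - 49)*8)) = 60061/((-87*8)) = 60061/(-696) = 60061*(-1/696) = -60061/696 ≈ -86.295)
-F = -1*(-60061/696) = 60061/696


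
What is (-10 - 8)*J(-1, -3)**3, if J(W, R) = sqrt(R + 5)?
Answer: -36*sqrt(2) ≈ -50.912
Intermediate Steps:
J(W, R) = sqrt(5 + R)
(-10 - 8)*J(-1, -3)**3 = (-10 - 8)*(sqrt(5 - 3))**3 = -18*2*sqrt(2) = -36*sqrt(2)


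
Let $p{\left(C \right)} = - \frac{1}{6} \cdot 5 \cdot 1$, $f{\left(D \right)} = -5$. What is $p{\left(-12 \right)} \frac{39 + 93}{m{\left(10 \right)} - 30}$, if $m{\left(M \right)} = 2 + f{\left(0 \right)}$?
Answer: $\frac{10}{3} \approx 3.3333$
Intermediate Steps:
$m{\left(M \right)} = -3$ ($m{\left(M \right)} = 2 - 5 = -3$)
$p{\left(C \right)} = - \frac{5}{6}$ ($p{\left(C \right)} = \left(-1\right) \frac{1}{6} \cdot 5 \cdot 1 = \left(- \frac{1}{6}\right) 5 \cdot 1 = \left(- \frac{5}{6}\right) 1 = - \frac{5}{6}$)
$p{\left(-12 \right)} \frac{39 + 93}{m{\left(10 \right)} - 30} = - \frac{5 \frac{39 + 93}{-3 - 30}}{6} = - \frac{5 \frac{132}{-33}}{6} = - \frac{5 \cdot 132 \left(- \frac{1}{33}\right)}{6} = \left(- \frac{5}{6}\right) \left(-4\right) = \frac{10}{3}$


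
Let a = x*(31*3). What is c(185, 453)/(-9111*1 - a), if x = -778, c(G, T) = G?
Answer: 185/63243 ≈ 0.0029252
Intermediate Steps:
a = -72354 (a = -24118*3 = -778*93 = -72354)
c(185, 453)/(-9111*1 - a) = 185/(-9111*1 - 1*(-72354)) = 185/(-9111 + 72354) = 185/63243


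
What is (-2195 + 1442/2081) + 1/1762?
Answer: -8045911905/3666722 ≈ -2194.3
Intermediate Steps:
(-2195 + 1442/2081) + 1/1762 = -4566353/2081 + 1/1762 = -8045911905/3666722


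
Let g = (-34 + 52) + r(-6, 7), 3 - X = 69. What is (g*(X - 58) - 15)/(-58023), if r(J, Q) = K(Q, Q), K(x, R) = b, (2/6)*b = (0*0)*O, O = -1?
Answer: 107/2763 ≈ 0.038726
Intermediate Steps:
X = -66 (X = 3 - 1*69 = 3 - 69 = -66)
b = 0 (b = 3*((0*0)*(-1)) = 3*(0*(-1)) = 3*0 = 0)
K(x, R) = 0
r(J, Q) = 0
g = 18 (g = (-34 + 52) + 0 = 18 + 0 = 18)
(g*(X - 58) - 15)/(-58023) = (18*(-66 - 58) - 15)/(-58023) = (18*(-124) - 15)*(-1/58023) = (-2232 - 15)*(-1/58023) = -2247*(-1/58023) = 107/2763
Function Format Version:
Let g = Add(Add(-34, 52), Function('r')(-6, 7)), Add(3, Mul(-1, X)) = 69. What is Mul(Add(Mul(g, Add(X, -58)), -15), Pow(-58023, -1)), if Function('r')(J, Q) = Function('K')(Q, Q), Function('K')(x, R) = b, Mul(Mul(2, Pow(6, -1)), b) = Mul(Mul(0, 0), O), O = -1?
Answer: Rational(107, 2763) ≈ 0.038726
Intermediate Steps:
X = -66 (X = Add(3, Mul(-1, 69)) = Add(3, -69) = -66)
b = 0 (b = Mul(3, Mul(Mul(0, 0), -1)) = Mul(3, Mul(0, -1)) = Mul(3, 0) = 0)
Function('K')(x, R) = 0
Function('r')(J, Q) = 0
g = 18 (g = Add(Add(-34, 52), 0) = Add(18, 0) = 18)
Mul(Add(Mul(g, Add(X, -58)), -15), Pow(-58023, -1)) = Mul(Add(Mul(18, Add(-66, -58)), -15), Pow(-58023, -1)) = Mul(Add(Mul(18, -124), -15), Rational(-1, 58023)) = Mul(Add(-2232, -15), Rational(-1, 58023)) = Mul(-2247, Rational(-1, 58023)) = Rational(107, 2763)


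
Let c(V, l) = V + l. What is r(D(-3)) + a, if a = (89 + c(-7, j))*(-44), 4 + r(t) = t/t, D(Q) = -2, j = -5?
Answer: -3391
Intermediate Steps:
r(t) = -3 (r(t) = -4 + t/t = -4 + 1 = -3)
a = -3388 (a = (89 + (-7 - 5))*(-44) = (89 - 12)*(-44) = 77*(-44) = -3388)
r(D(-3)) + a = -3 - 3388 = -3391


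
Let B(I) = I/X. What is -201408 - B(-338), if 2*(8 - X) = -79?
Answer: -19133084/95 ≈ -2.0140e+5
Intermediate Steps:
X = 95/2 (X = 8 - ½*(-79) = 8 + 79/2 = 95/2 ≈ 47.500)
B(I) = 2*I/95 (B(I) = I/(95/2) = I*(2/95) = 2*I/95)
-201408 - B(-338) = -201408 - 2*(-338)/95 = -201408 - 1*(-676/95) = -201408 + 676/95 = -19133084/95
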